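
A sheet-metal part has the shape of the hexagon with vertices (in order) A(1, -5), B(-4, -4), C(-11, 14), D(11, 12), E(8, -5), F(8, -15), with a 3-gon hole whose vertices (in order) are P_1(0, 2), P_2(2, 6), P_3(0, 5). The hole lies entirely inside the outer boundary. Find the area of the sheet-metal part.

330

Outer boundary:
Apply the shoelace (surveyor's) formula: 2A = Σ (x_i·y_{i+1} − x_{i+1}·y_i), indices taken mod 6.
A→B: (1)(-4) − (-4)(-5) = -24
B→C: (-4)(14) − (-11)(-4) = -100
C→D: (-11)(12) − (11)(14) = -286
D→E: (11)(-5) − (8)(12) = -151
E→F: (8)(-15) − (8)(-5) = -80
F→A: (8)(-5) − (1)(-15) = -25
Σ = -666
Area = |Σ|/2 = 333.
Hole:
Σ = (-4) + (10) + (0) = 6
Area = |Σ|/2 = 3.
Net area = 333 − 3 = 330.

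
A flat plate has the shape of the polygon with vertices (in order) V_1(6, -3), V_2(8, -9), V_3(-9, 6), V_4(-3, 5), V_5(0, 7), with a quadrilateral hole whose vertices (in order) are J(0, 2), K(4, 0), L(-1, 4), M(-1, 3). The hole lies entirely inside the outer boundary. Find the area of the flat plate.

Outer boundary:
Apply the surveyor's formula: 2A = Σ (x_i·y_{i+1} − x_{i+1}·y_i), indices taken mod 5.
Σ = (-30) + (-33) + (-27) + (-21) + (-42) = -153
Area = |Σ|/2 = 76.5.
Hole:
Apply the surveyor's formula: 2A = Σ (x_i·y_{i+1} − x_{i+1}·y_i), indices taken mod 4.
Σ = (-8) + (16) + (1) + (-2) = 7
Area = |Σ|/2 = 3.5.
Net area = 76.5 − 3.5 = 73.

73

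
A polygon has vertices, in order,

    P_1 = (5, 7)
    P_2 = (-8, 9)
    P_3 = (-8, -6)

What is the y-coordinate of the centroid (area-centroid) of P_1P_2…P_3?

10/3

Apply the shoelace formula. First the cross-terms c_i = x_i·y_{i+1} − x_{i+1}·y_i:
  101, 120, -26  ⇒  2A = 195, A = 97.5.
Then Σ (y_i + y_{i+1})·c_i = 1950, so ȳ = 1950 / (6·97.5) = 10/3.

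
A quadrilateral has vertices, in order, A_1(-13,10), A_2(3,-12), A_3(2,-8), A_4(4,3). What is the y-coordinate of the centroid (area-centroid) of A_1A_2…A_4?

Apply Gauss's area formula. First the cross-terms c_i = x_i·y_{i+1} − x_{i+1}·y_i:
  126, 0, 38, 79  ⇒  2A = 243, A = 121.5.
Then Σ (y_i + y_{i+1})·c_i = 585, so ȳ = 585 / (6·121.5) = 65/81.

65/81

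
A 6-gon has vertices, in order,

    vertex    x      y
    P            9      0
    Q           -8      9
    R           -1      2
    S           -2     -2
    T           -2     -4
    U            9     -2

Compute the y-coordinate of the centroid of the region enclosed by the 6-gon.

Apply the surveyor's formula. First the cross-terms c_i = x_i·y_{i+1} − x_{i+1}·y_i:
  81, -7, 6, 4, 40, 18  ⇒  2A = 142, A = 71.
Then Σ (y_i + y_{i+1})·c_i = 352, so ȳ = 352 / (6·71) = 176/213.

176/213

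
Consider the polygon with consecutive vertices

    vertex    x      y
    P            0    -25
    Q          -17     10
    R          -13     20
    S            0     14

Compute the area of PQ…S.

Cross-terms: -425, -210, -182, 0  ⇒  Σ = -817
Area = |Σ|/2 = 408.5.

408.5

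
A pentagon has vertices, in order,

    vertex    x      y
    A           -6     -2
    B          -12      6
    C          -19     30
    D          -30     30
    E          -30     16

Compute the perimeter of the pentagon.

90

|AB| = √((-6)² + (8)²) = √100 = 10
|BC| = √((-7)² + (24)²) = √625 = 25
|CD| = √((-11)² + (0)²) = √121 = 11
|DE| = √((0)² + (-14)²) = √196 = 14
|EA| = √((24)² + (-18)²) = √900 = 30
Perimeter = 10 + 25 + 11 + 14 + 30 = 90.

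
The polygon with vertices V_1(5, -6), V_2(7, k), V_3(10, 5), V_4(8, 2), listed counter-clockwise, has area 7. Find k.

The doubled signed area Σ (x_i y_{i+1} − x_{i+1} y_i) is linear in k.
With k=0 it equals -1; the coefficient of k is -5 (from the two edges through V_2).
So -5·k + -1 = 2·7 = 14 ⇒ k = -3.

-3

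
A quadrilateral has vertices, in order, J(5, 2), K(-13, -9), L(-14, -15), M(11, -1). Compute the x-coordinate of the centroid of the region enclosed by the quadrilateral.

Apply the shoelace (surveyor's) formula. First the cross-terms c_i = x_i·y_{i+1} − x_{i+1}·y_i:
  -19, 69, 179, 27  ⇒  2A = 256, A = 128.
Then Σ (x_i + x_{i+1})·c_i = -1816, so x̄ = -1816 / (6·128) = -227/96.

-227/96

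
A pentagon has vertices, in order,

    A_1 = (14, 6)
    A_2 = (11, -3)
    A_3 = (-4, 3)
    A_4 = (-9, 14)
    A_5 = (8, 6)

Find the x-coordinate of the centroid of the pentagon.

467/159

Apply the shoelace (surveyor's) formula. First the cross-terms c_i = x_i·y_{i+1} − x_{i+1}·y_i:
  -108, 21, -29, -166, -36  ⇒  2A = -318, A = -159.
Then Σ (x_i + x_{i+1})·c_i = -2802, so x̄ = -2802 / (6·(-159)) = 467/159.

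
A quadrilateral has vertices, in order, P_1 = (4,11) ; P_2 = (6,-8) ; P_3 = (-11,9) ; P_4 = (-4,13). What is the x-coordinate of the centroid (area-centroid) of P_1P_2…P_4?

-53/67

Apply the surveyor's formula. First the cross-terms c_i = x_i·y_{i+1} − x_{i+1}·y_i:
  -98, -34, -107, -96  ⇒  2A = -335, A = -167.5.
Then Σ (x_i + x_{i+1})·c_i = 795, so x̄ = 795 / (6·(-167.5)) = -53/67.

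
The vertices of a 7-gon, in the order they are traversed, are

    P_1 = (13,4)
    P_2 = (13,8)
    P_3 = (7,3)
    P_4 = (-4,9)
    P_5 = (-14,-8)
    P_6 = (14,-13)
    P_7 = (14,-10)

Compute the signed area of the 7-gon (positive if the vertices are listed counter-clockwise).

P_1→P_2: (13)(8) − (13)(4) = 52
P_2→P_3: (13)(3) − (7)(8) = -17
P_3→P_4: (7)(9) − (-4)(3) = 75
P_4→P_5: (-4)(-8) − (-14)(9) = 158
P_5→P_6: (-14)(-13) − (14)(-8) = 294
P_6→P_7: (14)(-10) − (14)(-13) = 42
P_7→P_1: (14)(4) − (13)(-10) = 186
Σ = 790
Signed area = Σ/2 = 395 (positive ⇒ counter-clockwise traversal).

395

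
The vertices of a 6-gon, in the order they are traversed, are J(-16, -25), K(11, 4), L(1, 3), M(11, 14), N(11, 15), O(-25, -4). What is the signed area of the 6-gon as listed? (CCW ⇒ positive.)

562

Σ = (211) + (29) + (-19) + (11) + (331) + (561) = 1124
Signed area = Σ/2 = 562 (positive ⇒ counter-clockwise traversal).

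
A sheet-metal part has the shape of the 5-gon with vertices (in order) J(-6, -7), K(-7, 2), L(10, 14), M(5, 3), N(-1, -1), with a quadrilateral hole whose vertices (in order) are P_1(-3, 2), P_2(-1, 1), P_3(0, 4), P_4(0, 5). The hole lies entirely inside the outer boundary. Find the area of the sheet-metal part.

105

Outer boundary:
Cross-terms: -61, -118, -40, -2, 1  ⇒  Σ = -220
Area = |Σ|/2 = 110.
Hole:
Apply the shoelace formula: 2A = Σ (x_i·y_{i+1} − x_{i+1}·y_i), indices taken mod 4.
Cross-terms: -1, -4, 0, 15  ⇒  Σ = 10
Area = |Σ|/2 = 5.
Net area = 110 − 5 = 105.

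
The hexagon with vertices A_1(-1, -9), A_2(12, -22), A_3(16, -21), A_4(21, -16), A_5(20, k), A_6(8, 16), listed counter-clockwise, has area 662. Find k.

Write out the shoelace sum; only the two edges meeting at A_5 involve k:
2·Area = [(21·k − 20·(-16)) + (20·16 − 8·k)] + 359
       = 13·k + 999 = 1324
⇒ k = 25.

25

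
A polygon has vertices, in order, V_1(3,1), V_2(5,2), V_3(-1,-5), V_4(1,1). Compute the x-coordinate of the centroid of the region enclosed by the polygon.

Apply the shoelace (surveyor's) formula. First the cross-terms c_i = x_i·y_{i+1} − x_{i+1}·y_i:
  1, -23, 4, -2  ⇒  2A = -20, A = -10.
Then Σ (x_i + x_{i+1})·c_i = -92, so x̄ = -92 / (6·(-10)) = 23/15.

23/15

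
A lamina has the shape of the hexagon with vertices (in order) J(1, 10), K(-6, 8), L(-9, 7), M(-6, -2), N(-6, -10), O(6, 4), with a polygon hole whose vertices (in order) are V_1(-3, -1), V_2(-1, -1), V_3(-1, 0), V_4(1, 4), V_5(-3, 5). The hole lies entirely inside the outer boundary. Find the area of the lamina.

133

Outer boundary:
Σ = (68) + (30) + (60) + (48) + (36) + (56) = 298
Area = |Σ|/2 = 149.
Hole:
Apply Gauss's area formula: 2A = Σ (x_i·y_{i+1} − x_{i+1}·y_i), indices taken mod 5.
Σ = (2) + (-1) + (-4) + (17) + (18) = 32
Area = |Σ|/2 = 16.
Net area = 149 − 16 = 133.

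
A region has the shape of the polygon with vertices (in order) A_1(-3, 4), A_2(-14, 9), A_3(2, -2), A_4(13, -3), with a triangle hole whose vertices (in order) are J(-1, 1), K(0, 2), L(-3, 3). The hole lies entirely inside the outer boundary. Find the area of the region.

Outer boundary:
Cross-terms: 29, 10, 20, 43  ⇒  Σ = 102
Area = |Σ|/2 = 51.
Hole:
Σ = (-2) + (6) + (0) = 4
Area = |Σ|/2 = 2.
Net area = 51 − 2 = 49.

49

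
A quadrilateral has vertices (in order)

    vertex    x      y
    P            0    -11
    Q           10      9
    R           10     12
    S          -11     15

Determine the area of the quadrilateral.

271.5

Apply Gauss's area formula: 2A = Σ (x_i·y_{i+1} − x_{i+1}·y_i), indices taken mod 4.
Σ = (110) + (30) + (282) + (121) = 543
Area = |Σ|/2 = 271.5.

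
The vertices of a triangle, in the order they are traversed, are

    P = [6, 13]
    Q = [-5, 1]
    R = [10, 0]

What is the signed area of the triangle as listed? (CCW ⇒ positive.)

Cross-terms: 71, -10, 130  ⇒  Σ = 191
Signed area = Σ/2 = 95.5 (positive ⇒ counter-clockwise traversal).

95.5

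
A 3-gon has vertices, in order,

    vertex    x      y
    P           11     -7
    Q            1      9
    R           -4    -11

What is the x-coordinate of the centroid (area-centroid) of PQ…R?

Apply Gauss's area formula. First the cross-terms c_i = x_i·y_{i+1} − x_{i+1}·y_i:
  106, 25, 149  ⇒  2A = 280, A = 140.
Then Σ (x_i + x_{i+1})·c_i = 2240, so x̄ = 2240 / (6·140) = 8/3.

8/3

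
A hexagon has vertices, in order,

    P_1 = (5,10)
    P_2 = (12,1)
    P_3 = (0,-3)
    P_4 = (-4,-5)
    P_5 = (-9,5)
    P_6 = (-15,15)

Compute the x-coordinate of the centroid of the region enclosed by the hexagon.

-244/171

Apply the shoelace (surveyor's) formula. First the cross-terms c_i = x_i·y_{i+1} − x_{i+1}·y_i:
  -115, -36, -12, -65, -60, -225  ⇒  2A = -513, A = -256.5.
Then Σ (x_i + x_{i+1})·c_i = 2196, so x̄ = 2196 / (6·(-256.5)) = -244/171.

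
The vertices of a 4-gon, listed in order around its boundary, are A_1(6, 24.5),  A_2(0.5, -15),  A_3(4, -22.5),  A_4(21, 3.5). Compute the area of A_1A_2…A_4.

463.25

Apply Gauss's area formula: 2A = Σ (x_i·y_{i+1} − x_{i+1}·y_i), indices taken mod 4.
Σ = (-102.25) + (48.75) + (486.5) + (493.5) = 926.5
Area = |Σ|/2 = 463.25.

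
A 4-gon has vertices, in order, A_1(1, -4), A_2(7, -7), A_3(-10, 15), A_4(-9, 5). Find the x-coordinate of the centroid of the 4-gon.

Apply the shoelace formula. First the cross-terms c_i = x_i·y_{i+1} − x_{i+1}·y_i:
  21, 35, 85, 31  ⇒  2A = 172, A = 86.
Then Σ (x_i + x_{i+1})·c_i = -1800, so x̄ = -1800 / (6·86) = -150/43.

-150/43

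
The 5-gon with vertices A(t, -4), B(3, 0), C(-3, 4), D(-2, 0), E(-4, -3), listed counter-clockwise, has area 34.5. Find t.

5

Write out the shoelace sum; only the two edges meeting at A involve t:
2·Area = [((-4)·(-4) − t·(-3)) + (t·0 − 3·(-4))] + 26
       = 3·t + 54 = 69
⇒ t = 5.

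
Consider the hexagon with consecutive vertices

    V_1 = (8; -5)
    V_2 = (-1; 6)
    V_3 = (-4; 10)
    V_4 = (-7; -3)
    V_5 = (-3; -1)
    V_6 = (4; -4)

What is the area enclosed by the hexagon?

Apply the shoelace (surveyor's) formula: 2A = Σ (x_i·y_{i+1} − x_{i+1}·y_i), indices taken mod 6.
Cross-terms: 43, 14, 82, -2, 16, 12  ⇒  Σ = 165
Area = |Σ|/2 = 82.5.

82.5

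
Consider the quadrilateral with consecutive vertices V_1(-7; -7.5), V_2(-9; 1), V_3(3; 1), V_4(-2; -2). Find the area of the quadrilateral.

Apply the shoelace formula: 2A = Σ (x_i·y_{i+1} − x_{i+1}·y_i), indices taken mod 4.
Cross-terms: -74.5, -12, -4, 1  ⇒  Σ = -89.5
Area = |Σ|/2 = 44.75.

44.75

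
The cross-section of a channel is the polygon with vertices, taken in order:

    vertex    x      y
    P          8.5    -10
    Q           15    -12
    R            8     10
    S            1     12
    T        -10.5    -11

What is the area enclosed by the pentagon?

P→Q: (8.5)(-12) − (15)(-10) = 48
Q→R: (15)(10) − (8)(-12) = 246
R→S: (8)(12) − (1)(10) = 86
S→T: (1)(-11) − (-10.5)(12) = 115
T→P: (-10.5)(-10) − (8.5)(-11) = 198.5
Σ = 693.5
Area = |Σ|/2 = 346.75.

346.75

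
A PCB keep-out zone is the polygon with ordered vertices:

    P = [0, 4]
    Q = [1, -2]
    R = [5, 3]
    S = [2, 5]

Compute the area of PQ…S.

18

Apply the shoelace (surveyor's) formula: 2A = Σ (x_i·y_{i+1} − x_{i+1}·y_i), indices taken mod 4.
Σ = (-4) + (13) + (19) + (8) = 36
Area = |Σ|/2 = 18.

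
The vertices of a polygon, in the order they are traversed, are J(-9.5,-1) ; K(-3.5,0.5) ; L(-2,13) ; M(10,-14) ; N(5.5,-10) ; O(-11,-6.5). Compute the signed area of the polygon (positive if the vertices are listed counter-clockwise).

Apply the surveyor's formula: 2A = Σ (x_i·y_{i+1} − x_{i+1}·y_i), indices taken mod 6.
J→K: (-9.5)(0.5) − (-3.5)(-1) = -8.25
K→L: (-3.5)(13) − (-2)(0.5) = -44.5
L→M: (-2)(-14) − (10)(13) = -102
M→N: (10)(-10) − (5.5)(-14) = -23
N→O: (5.5)(-6.5) − (-11)(-10) = -145.75
O→J: (-11)(-1) − (-9.5)(-6.5) = -50.75
Σ = -374.25
Signed area = Σ/2 = -187.125 (negative ⇒ clockwise traversal).

-187.125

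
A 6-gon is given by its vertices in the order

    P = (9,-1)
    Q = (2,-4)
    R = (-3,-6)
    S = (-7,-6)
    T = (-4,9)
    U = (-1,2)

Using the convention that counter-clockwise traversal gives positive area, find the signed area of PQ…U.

-92.5

Apply the shoelace (surveyor's) formula: 2A = Σ (x_i·y_{i+1} − x_{i+1}·y_i), indices taken mod 6.
Σ = (-34) + (-24) + (-24) + (-87) + (1) + (-17) = -185
Signed area = Σ/2 = -92.5 (negative ⇒ clockwise traversal).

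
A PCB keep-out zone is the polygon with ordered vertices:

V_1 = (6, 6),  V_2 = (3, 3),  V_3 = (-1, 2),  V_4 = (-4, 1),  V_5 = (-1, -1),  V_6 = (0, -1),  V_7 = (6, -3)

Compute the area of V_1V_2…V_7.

Σ = (0) + (9) + (7) + (5) + (1) + (6) + (54) = 82
Area = |Σ|/2 = 41.

41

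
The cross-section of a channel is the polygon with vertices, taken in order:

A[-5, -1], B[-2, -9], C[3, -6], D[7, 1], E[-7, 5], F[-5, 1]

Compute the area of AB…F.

98.5

Apply the shoelace (surveyor's) formula: 2A = Σ (x_i·y_{i+1} − x_{i+1}·y_i), indices taken mod 6.
Σ = (43) + (39) + (45) + (42) + (18) + (10) = 197
Area = |Σ|/2 = 98.5.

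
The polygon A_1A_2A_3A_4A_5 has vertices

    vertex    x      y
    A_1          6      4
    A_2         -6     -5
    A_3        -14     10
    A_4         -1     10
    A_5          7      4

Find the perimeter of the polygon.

56

|A_1A_2| = √((-12)² + (-9)²) = √225 = 15
|A_2A_3| = √((-8)² + (15)²) = √289 = 17
|A_3A_4| = √((13)² + (0)²) = √169 = 13
|A_4A_5| = √((8)² + (-6)²) = √100 = 10
|A_5A_1| = √((-1)² + (0)²) = √1 = 1
Perimeter = 15 + 17 + 13 + 10 + 1 = 56.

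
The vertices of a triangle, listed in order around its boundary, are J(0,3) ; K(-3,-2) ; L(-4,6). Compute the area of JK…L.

Apply the shoelace (surveyor's) formula: 2A = Σ (x_i·y_{i+1} − x_{i+1}·y_i), indices taken mod 3.
J→K: (0)(-2) − (-3)(3) = 9
K→L: (-3)(6) − (-4)(-2) = -26
L→J: (-4)(3) − (0)(6) = -12
Σ = -29
Area = |Σ|/2 = 14.5.

14.5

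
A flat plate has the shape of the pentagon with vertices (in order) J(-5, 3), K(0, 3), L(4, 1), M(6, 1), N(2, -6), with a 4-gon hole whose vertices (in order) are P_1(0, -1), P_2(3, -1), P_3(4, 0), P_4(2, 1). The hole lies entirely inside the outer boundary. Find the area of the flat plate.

41

Outer boundary:
Apply the surveyor's formula: 2A = Σ (x_i·y_{i+1} − x_{i+1}·y_i), indices taken mod 5.
Cross-terms: -15, -12, -2, -38, -24  ⇒  Σ = -91
Area = |Σ|/2 = 45.5.
Hole:
Apply the shoelace (surveyor's) formula: 2A = Σ (x_i·y_{i+1} − x_{i+1}·y_i), indices taken mod 4.
Σ = (3) + (4) + (4) + (-2) = 9
Area = |Σ|/2 = 4.5.
Net area = 45.5 − 4.5 = 41.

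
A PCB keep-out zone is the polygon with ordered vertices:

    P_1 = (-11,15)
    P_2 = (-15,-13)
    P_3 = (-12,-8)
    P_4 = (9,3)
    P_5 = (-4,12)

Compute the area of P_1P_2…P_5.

280

Apply the surveyor's formula: 2A = Σ (x_i·y_{i+1} − x_{i+1}·y_i), indices taken mod 5.
P_1→P_2: (-11)(-13) − (-15)(15) = 368
P_2→P_3: (-15)(-8) − (-12)(-13) = -36
P_3→P_4: (-12)(3) − (9)(-8) = 36
P_4→P_5: (9)(12) − (-4)(3) = 120
P_5→P_1: (-4)(15) − (-11)(12) = 72
Σ = 560
Area = |Σ|/2 = 280.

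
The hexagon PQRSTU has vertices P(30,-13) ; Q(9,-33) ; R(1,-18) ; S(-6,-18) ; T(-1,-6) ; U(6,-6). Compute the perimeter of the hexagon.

|PQ| = √((-21)² + (-20)²) = √841 = 29
|QR| = √((-8)² + (15)²) = √289 = 17
|RS| = √((-7)² + (0)²) = √49 = 7
|ST| = √((5)² + (12)²) = √169 = 13
|TU| = √((7)² + (0)²) = √49 = 7
|UP| = √((24)² + (-7)²) = √625 = 25
Perimeter = 29 + 17 + 7 + 13 + 7 + 25 = 98.

98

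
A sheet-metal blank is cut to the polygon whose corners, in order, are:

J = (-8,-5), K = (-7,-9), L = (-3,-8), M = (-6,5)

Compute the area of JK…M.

36.5

Apply the shoelace formula: 2A = Σ (x_i·y_{i+1} − x_{i+1}·y_i), indices taken mod 4.
J→K: (-8)(-9) − (-7)(-5) = 37
K→L: (-7)(-8) − (-3)(-9) = 29
L→M: (-3)(5) − (-6)(-8) = -63
M→J: (-6)(-5) − (-8)(5) = 70
Σ = 73
Area = |Σ|/2 = 36.5.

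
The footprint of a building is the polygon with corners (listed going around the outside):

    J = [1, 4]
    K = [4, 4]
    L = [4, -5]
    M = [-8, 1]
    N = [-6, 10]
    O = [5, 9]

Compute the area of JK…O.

Apply the shoelace (surveyor's) formula: 2A = Σ (x_i·y_{i+1} − x_{i+1}·y_i), indices taken mod 6.
Σ = (-12) + (-36) + (-36) + (-74) + (-104) + (11) = -251
Area = |Σ|/2 = 125.5.

125.5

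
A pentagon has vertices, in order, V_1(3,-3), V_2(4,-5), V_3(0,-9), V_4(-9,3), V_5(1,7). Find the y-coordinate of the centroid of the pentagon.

-43/105

Apply the shoelace (surveyor's) formula. First the cross-terms c_i = x_i·y_{i+1} − x_{i+1}·y_i:
  -3, -36, -81, -66, -24  ⇒  2A = -210, A = -105.
Then Σ (y_i + y_{i+1})·c_i = 258, so ȳ = 258 / (6·(-105)) = -43/105.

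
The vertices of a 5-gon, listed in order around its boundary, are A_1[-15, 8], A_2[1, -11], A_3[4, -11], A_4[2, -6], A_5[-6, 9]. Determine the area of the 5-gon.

Apply Gauss's area formula: 2A = Σ (x_i·y_{i+1} − x_{i+1}·y_i), indices taken mod 5.
Σ = (157) + (33) + (-2) + (-18) + (87) = 257
Area = |Σ|/2 = 128.5.

128.5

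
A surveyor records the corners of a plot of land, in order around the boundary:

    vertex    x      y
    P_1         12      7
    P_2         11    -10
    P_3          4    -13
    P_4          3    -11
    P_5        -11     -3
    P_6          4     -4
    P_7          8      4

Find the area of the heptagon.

161.5

Cross-terms: -197, -103, -5, -130, 56, 48, 8  ⇒  Σ = -323
Area = |Σ|/2 = 161.5.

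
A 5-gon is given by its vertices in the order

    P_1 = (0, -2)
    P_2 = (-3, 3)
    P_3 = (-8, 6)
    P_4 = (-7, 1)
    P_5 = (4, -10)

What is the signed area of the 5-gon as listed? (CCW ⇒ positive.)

46

P_1→P_2: (0)(3) − (-3)(-2) = -6
P_2→P_3: (-3)(6) − (-8)(3) = 6
P_3→P_4: (-8)(1) − (-7)(6) = 34
P_4→P_5: (-7)(-10) − (4)(1) = 66
P_5→P_1: (4)(-2) − (0)(-10) = -8
Σ = 92
Signed area = Σ/2 = 46 (positive ⇒ counter-clockwise traversal).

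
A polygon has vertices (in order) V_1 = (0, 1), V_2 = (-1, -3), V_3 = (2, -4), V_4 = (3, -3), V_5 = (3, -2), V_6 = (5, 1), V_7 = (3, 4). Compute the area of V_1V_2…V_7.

26.5

Apply the shoelace formula: 2A = Σ (x_i·y_{i+1} − x_{i+1}·y_i), indices taken mod 7.
V_1→V_2: (0)(-3) − (-1)(1) = 1
V_2→V_3: (-1)(-4) − (2)(-3) = 10
V_3→V_4: (2)(-3) − (3)(-4) = 6
V_4→V_5: (3)(-2) − (3)(-3) = 3
V_5→V_6: (3)(1) − (5)(-2) = 13
V_6→V_7: (5)(4) − (3)(1) = 17
V_7→V_1: (3)(1) − (0)(4) = 3
Σ = 53
Area = |Σ|/2 = 26.5.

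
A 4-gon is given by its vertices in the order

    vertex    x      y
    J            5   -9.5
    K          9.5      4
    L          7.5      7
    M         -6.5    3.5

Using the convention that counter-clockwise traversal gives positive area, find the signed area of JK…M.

131.375

Apply the shoelace formula: 2A = Σ (x_i·y_{i+1} − x_{i+1}·y_i), indices taken mod 4.
Σ = (110.25) + (36.5) + (71.75) + (44.25) = 262.75
Signed area = Σ/2 = 131.375 (positive ⇒ counter-clockwise traversal).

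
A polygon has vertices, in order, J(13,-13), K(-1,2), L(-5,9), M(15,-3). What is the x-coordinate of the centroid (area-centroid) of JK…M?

903/131

Apply the surveyor's formula. First the cross-terms c_i = x_i·y_{i+1} − x_{i+1}·y_i:
  13, 1, -120, -156  ⇒  2A = -262, A = -131.
Then Σ (x_i + x_{i+1})·c_i = -5418, so x̄ = -5418 / (6·(-131)) = 903/131.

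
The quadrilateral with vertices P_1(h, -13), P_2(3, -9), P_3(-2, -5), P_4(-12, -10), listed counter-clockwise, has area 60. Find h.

-2

Write out the shoelace sum; only the two edges meeting at P_1 involve h:
2·Area = [((-12)·(-13) − h·(-10)) + (h·(-9) − 3·(-13))] + -73
       = 1·h + 122 = 120
⇒ h = -2.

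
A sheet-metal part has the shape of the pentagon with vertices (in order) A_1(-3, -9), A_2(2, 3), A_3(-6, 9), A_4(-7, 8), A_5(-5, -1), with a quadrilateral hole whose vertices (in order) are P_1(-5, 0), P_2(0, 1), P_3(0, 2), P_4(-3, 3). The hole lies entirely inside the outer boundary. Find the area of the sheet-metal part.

66.5

Outer boundary:
Apply the surveyor's formula: 2A = Σ (x_i·y_{i+1} − x_{i+1}·y_i), indices taken mod 5.
Σ = (9) + (36) + (15) + (47) + (42) = 149
Area = |Σ|/2 = 74.5.
Hole:
Cross-terms: -5, 0, 6, 15  ⇒  Σ = 16
Area = |Σ|/2 = 8.
Net area = 74.5 − 8 = 66.5.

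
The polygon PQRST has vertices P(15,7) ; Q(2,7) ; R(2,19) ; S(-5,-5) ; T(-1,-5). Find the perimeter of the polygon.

|PQ| = √((-13)² + (0)²) = √169 = 13
|QR| = √((0)² + (12)²) = √144 = 12
|RS| = √((-7)² + (-24)²) = √625 = 25
|ST| = √((4)² + (0)²) = √16 = 4
|TP| = √((16)² + (12)²) = √400 = 20
Perimeter = 13 + 12 + 25 + 4 + 20 = 74.

74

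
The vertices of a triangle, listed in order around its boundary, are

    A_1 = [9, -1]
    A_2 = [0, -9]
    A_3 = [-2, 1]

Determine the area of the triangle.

53

Apply the shoelace (surveyor's) formula: 2A = Σ (x_i·y_{i+1} − x_{i+1}·y_i), indices taken mod 3.
A_1→A_2: (9)(-9) − (0)(-1) = -81
A_2→A_3: (0)(1) − (-2)(-9) = -18
A_3→A_1: (-2)(-1) − (9)(1) = -7
Σ = -106
Area = |Σ|/2 = 53.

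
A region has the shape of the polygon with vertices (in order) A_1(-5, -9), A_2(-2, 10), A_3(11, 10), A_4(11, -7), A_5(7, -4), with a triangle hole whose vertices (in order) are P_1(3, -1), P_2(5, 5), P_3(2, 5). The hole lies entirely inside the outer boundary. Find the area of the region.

222.5

Outer boundary:
Cross-terms: -68, -130, -187, 5, -83  ⇒  Σ = -463
Area = |Σ|/2 = 231.5.
Hole:
Apply the surveyor's formula: 2A = Σ (x_i·y_{i+1} − x_{i+1}·y_i), indices taken mod 3.
P_1→P_2: (3)(5) − (5)(-1) = 20
P_2→P_3: (5)(5) − (2)(5) = 15
P_3→P_1: (2)(-1) − (3)(5) = -17
Σ = 18
Area = |Σ|/2 = 9.
Net area = 231.5 − 9 = 222.5.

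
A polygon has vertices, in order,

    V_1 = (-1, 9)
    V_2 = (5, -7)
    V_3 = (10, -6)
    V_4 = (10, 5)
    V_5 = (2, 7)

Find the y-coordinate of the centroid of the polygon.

138/197

Apply Gauss's area formula. First the cross-terms c_i = x_i·y_{i+1} − x_{i+1}·y_i:
  -38, 40, 110, 60, 25  ⇒  2A = 197, A = 98.5.
Then Σ (y_i + y_{i+1})·c_i = 414, so ȳ = 414 / (6·98.5) = 138/197.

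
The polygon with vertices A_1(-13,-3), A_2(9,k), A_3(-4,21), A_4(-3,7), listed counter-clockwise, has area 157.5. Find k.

Write out the shoelace sum; only the two edges meeting at A_2 involve k:
2·Area = [((-13)·k − 9·(-3)) + (9·21 − (-4)·k)] + 135
       = -9·k + 351 = 315
⇒ k = 4.

4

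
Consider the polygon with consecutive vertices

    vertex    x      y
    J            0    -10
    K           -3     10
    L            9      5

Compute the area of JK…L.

112.5

Apply the surveyor's formula: 2A = Σ (x_i·y_{i+1} − x_{i+1}·y_i), indices taken mod 3.
Σ = (-30) + (-105) + (-90) = -225
Area = |Σ|/2 = 112.5.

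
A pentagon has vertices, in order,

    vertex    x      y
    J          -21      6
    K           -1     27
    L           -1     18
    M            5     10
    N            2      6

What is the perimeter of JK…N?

|JK| = √((20)² + (21)²) = √841 = 29
|KL| = √((0)² + (-9)²) = √81 = 9
|LM| = √((6)² + (-8)²) = √100 = 10
|MN| = √((-3)² + (-4)²) = √25 = 5
|NJ| = √((-23)² + (0)²) = √529 = 23
Perimeter = 29 + 9 + 10 + 5 + 23 = 76.

76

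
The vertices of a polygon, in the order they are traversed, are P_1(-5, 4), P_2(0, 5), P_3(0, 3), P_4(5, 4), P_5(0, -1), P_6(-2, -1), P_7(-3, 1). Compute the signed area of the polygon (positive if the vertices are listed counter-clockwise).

Σ = (-25) + (0) + (-15) + (-5) + (-2) + (-5) + (-7) = -59
Signed area = Σ/2 = -29.5 (negative ⇒ clockwise traversal).

-29.5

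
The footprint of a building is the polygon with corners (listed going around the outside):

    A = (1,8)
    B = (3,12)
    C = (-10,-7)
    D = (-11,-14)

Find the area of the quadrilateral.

Apply the shoelace (surveyor's) formula: 2A = Σ (x_i·y_{i+1} − x_{i+1}·y_i), indices taken mod 4.
Σ = (-12) + (99) + (63) + (-74) = 76
Area = |Σ|/2 = 38.

38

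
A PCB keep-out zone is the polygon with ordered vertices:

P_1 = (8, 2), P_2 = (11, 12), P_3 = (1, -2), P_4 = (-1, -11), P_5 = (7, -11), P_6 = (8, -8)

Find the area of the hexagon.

113.5

Cross-terms: 74, -34, -13, 88, 32, 80  ⇒  Σ = 227
Area = |Σ|/2 = 113.5.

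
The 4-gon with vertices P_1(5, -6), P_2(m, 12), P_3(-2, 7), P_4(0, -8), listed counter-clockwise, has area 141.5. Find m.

The doubled signed area Σ (x_i y_{i+1} − x_{i+1} y_i) is linear in m.
With m=0 it equals 140; the coefficient of m is 13 (from the two edges through P_2).
So 13·m + 140 = 2·141.5 = 283 ⇒ m = 11.

11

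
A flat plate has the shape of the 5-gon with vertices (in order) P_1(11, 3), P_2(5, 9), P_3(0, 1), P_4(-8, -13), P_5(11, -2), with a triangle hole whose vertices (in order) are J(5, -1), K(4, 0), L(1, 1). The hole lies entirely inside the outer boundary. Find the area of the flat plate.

Outer boundary:
Σ = (84) + (5) + (8) + (159) + (55) = 311
Area = |Σ|/2 = 155.5.
Hole:
Cross-terms: 4, 4, -6  ⇒  Σ = 2
Area = |Σ|/2 = 1.
Net area = 155.5 − 1 = 154.5.

154.5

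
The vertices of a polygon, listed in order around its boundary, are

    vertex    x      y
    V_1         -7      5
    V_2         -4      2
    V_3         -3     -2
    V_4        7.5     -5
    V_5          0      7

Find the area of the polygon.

75.75

Apply Gauss's area formula: 2A = Σ (x_i·y_{i+1} − x_{i+1}·y_i), indices taken mod 5.
Cross-terms: 6, 14, 30, 52.5, 49  ⇒  Σ = 151.5
Area = |Σ|/2 = 75.75.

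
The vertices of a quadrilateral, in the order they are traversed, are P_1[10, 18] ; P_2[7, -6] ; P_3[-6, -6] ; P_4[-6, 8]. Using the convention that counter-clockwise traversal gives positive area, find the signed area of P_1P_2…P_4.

-268

Cross-terms: -186, -78, -84, -188  ⇒  Σ = -536
Signed area = Σ/2 = -268 (negative ⇒ clockwise traversal).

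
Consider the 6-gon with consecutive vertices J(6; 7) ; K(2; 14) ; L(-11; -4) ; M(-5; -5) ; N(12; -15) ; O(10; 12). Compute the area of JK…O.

Apply the shoelace (surveyor's) formula: 2A = Σ (x_i·y_{i+1} − x_{i+1}·y_i), indices taken mod 6.
Σ = (70) + (146) + (35) + (135) + (294) + (-2) = 678
Area = |Σ|/2 = 339.

339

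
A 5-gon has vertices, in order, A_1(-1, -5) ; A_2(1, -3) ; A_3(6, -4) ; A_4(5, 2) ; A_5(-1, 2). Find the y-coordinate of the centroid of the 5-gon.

-199/219

Apply the shoelace formula. First the cross-terms c_i = x_i·y_{i+1} − x_{i+1}·y_i:
  8, 14, 32, 12, 7  ⇒  2A = 73, A = 36.5.
Then Σ (y_i + y_{i+1})·c_i = -199, so ȳ = -199 / (6·36.5) = -199/219.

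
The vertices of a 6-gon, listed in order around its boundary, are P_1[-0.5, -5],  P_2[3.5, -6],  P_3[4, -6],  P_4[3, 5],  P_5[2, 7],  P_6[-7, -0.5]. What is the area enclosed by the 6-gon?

Apply the shoelace (surveyor's) formula: 2A = Σ (x_i·y_{i+1} − x_{i+1}·y_i), indices taken mod 6.
P_1→P_2: (-0.5)(-6) − (3.5)(-5) = 20.5
P_2→P_3: (3.5)(-6) − (4)(-6) = 3
P_3→P_4: (4)(5) − (3)(-6) = 38
P_4→P_5: (3)(7) − (2)(5) = 11
P_5→P_6: (2)(-0.5) − (-7)(7) = 48
P_6→P_1: (-7)(-5) − (-0.5)(-0.5) = 34.75
Σ = 155.25
Area = |Σ|/2 = 77.625.

77.625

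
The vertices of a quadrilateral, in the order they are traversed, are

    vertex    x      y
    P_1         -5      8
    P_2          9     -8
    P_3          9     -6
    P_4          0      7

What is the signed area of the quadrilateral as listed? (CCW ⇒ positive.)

42

Apply Gauss's area formula: 2A = Σ (x_i·y_{i+1} − x_{i+1}·y_i), indices taken mod 4.
P_1→P_2: (-5)(-8) − (9)(8) = -32
P_2→P_3: (9)(-6) − (9)(-8) = 18
P_3→P_4: (9)(7) − (0)(-6) = 63
P_4→P_1: (0)(8) − (-5)(7) = 35
Σ = 84
Signed area = Σ/2 = 42 (positive ⇒ counter-clockwise traversal).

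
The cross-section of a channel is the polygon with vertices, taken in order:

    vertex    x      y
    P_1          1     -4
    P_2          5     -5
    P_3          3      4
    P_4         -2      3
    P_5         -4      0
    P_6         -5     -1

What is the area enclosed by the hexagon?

52

Apply the surveyor's formula: 2A = Σ (x_i·y_{i+1} − x_{i+1}·y_i), indices taken mod 6.
Cross-terms: 15, 35, 17, 12, 4, 21  ⇒  Σ = 104
Area = |Σ|/2 = 52.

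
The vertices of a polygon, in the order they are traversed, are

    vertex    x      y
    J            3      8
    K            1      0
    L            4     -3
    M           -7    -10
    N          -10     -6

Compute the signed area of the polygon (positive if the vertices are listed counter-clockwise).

Apply the surveyor's formula: 2A = Σ (x_i·y_{i+1} − x_{i+1}·y_i), indices taken mod 5.
Σ = (-8) + (-3) + (-61) + (-58) + (-62) = -192
Signed area = Σ/2 = -96 (negative ⇒ clockwise traversal).

-96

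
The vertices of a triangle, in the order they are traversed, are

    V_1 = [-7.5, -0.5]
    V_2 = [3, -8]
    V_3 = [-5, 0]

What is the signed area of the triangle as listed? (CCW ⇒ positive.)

12

Σ = (61.5) + (-40) + (2.5) = 24
Signed area = Σ/2 = 12 (positive ⇒ counter-clockwise traversal).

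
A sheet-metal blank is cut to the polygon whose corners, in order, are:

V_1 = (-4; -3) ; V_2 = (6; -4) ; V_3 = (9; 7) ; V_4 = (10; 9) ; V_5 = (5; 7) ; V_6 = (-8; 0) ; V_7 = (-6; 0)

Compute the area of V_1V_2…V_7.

Apply the surveyor's formula: 2A = Σ (x_i·y_{i+1} − x_{i+1}·y_i), indices taken mod 7.
Cross-terms: 34, 78, 11, 25, 56, 0, 18  ⇒  Σ = 222
Area = |Σ|/2 = 111.

111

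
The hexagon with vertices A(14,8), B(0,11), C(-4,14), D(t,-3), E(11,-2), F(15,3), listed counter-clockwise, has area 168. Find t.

Write out the shoelace sum; only the two edges meeting at D involve t:
2·Area = [((-4)·(-3) − t·14) + (t·(-2) − 11·(-3))] + 339
       = -16·t + 384 = 336
⇒ t = 3.

3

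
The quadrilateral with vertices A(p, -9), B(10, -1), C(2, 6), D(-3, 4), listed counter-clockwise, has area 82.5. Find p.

The doubled signed area Σ (x_i y_{i+1} − x_{i+1} y_i) is linear in p.
With p=0 it equals 205; the coefficient of p is -5 (from the two edges through A).
So -5·p + 205 = 2·82.5 = 165 ⇒ p = 8.

8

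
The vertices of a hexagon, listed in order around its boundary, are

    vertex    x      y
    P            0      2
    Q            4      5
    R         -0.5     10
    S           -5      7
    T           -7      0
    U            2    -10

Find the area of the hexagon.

Apply the surveyor's formula: 2A = Σ (x_i·y_{i+1} − x_{i+1}·y_i), indices taken mod 6.
Σ = (-8) + (42.5) + (46.5) + (49) + (70) + (4) = 204
Area = |Σ|/2 = 102.

102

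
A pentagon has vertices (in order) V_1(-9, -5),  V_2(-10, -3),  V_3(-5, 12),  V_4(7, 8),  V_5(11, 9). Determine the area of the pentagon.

140.5

Apply the surveyor's formula: 2A = Σ (x_i·y_{i+1} − x_{i+1}·y_i), indices taken mod 5.
Σ = (-23) + (-135) + (-124) + (-25) + (26) = -281
Area = |Σ|/2 = 140.5.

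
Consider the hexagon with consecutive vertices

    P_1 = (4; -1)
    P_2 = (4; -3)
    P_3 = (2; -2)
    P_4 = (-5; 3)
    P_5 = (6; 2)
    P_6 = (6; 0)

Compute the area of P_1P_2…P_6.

Apply the shoelace (surveyor's) formula: 2A = Σ (x_i·y_{i+1} − x_{i+1}·y_i), indices taken mod 6.
Cross-terms: -8, -2, -4, -28, -12, -6  ⇒  Σ = -60
Area = |Σ|/2 = 30.

30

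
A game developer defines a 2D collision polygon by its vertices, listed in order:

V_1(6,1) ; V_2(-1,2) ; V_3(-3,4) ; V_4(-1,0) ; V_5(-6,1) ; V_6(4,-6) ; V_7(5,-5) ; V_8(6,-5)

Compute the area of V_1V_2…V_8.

Apply the shoelace (surveyor's) formula: 2A = Σ (x_i·y_{i+1} − x_{i+1}·y_i), indices taken mod 8.
Cross-terms: 13, 2, 4, -1, 32, 10, 5, 36  ⇒  Σ = 101
Area = |Σ|/2 = 50.5.

50.5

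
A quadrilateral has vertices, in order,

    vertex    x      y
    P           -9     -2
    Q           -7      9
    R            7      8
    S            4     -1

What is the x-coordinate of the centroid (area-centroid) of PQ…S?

Apply the shoelace (surveyor's) formula. First the cross-terms c_i = x_i·y_{i+1} − x_{i+1}·y_i:
  -95, -119, -39, -17  ⇒  2A = -270, A = -135.
Then Σ (x_i + x_{i+1})·c_i = 1176, so x̄ = 1176 / (6·(-135)) = -196/135.

-196/135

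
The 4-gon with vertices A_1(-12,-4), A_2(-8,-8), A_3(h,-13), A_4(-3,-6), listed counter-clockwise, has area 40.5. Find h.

6

The doubled signed area Σ (x_i y_{i+1} − x_{i+1} y_i) is linear in h.
With h=0 it equals 69; the coefficient of h is 2 (from the two edges through A_3).
So 2·h + 69 = 2·40.5 = 81 ⇒ h = 6.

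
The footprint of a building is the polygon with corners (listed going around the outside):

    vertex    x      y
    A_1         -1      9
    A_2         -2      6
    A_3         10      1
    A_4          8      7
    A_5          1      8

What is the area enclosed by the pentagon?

Σ = (12) + (-62) + (62) + (57) + (17) = 86
Area = |Σ|/2 = 43.

43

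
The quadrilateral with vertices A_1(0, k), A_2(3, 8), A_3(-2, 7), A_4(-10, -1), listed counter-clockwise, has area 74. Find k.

-3

Write out the shoelace sum; only the two edges meeting at A_1 involve k:
2·Area = [((-10)·k − 0·(-1)) + (0·8 − 3·k)] + 109
       = -13·k + 109 = 148
⇒ k = -3.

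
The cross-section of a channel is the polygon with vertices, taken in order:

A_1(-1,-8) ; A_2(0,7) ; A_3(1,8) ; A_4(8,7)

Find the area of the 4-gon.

64

Apply the surveyor's formula: 2A = Σ (x_i·y_{i+1} − x_{i+1}·y_i), indices taken mod 4.
A_1→A_2: (-1)(7) − (0)(-8) = -7
A_2→A_3: (0)(8) − (1)(7) = -7
A_3→A_4: (1)(7) − (8)(8) = -57
A_4→A_1: (8)(-8) − (-1)(7) = -57
Σ = -128
Area = |Σ|/2 = 64.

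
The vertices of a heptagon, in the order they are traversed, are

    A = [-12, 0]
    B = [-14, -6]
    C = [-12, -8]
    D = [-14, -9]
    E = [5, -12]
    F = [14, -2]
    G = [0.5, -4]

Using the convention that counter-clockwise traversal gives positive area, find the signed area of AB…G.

A→B: (-12)(-6) − (-14)(0) = 72
B→C: (-14)(-8) − (-12)(-6) = 40
C→D: (-12)(-9) − (-14)(-8) = -4
D→E: (-14)(-12) − (5)(-9) = 213
E→F: (5)(-2) − (14)(-12) = 158
F→G: (14)(-4) − (0.5)(-2) = -55
G→A: (0.5)(0) − (-12)(-4) = -48
Σ = 376
Signed area = Σ/2 = 188 (positive ⇒ counter-clockwise traversal).

188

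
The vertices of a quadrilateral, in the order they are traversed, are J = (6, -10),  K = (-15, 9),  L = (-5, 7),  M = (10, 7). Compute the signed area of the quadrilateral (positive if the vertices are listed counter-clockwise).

-201.5

Apply the shoelace (surveyor's) formula: 2A = Σ (x_i·y_{i+1} − x_{i+1}·y_i), indices taken mod 4.
Σ = (-96) + (-60) + (-105) + (-142) = -403
Signed area = Σ/2 = -201.5 (negative ⇒ clockwise traversal).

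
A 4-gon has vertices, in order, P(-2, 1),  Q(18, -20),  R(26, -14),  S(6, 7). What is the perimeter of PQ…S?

78

|PQ| = √((20)² + (-21)²) = √841 = 29
|QR| = √((8)² + (6)²) = √100 = 10
|RS| = √((-20)² + (21)²) = √841 = 29
|SP| = √((-8)² + (-6)²) = √100 = 10
Perimeter = 29 + 10 + 29 + 10 = 78.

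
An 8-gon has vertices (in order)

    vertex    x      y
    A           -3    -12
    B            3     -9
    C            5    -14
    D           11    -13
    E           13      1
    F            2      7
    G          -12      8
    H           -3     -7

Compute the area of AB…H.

Σ = (63) + (3) + (89) + (180) + (89) + (100) + (108) + (15) = 647
Area = |Σ|/2 = 323.5.

323.5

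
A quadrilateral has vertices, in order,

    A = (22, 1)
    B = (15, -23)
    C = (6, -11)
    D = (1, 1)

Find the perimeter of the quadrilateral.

|AB| = √((-7)² + (-24)²) = √625 = 25
|BC| = √((-9)² + (12)²) = √225 = 15
|CD| = √((-5)² + (12)²) = √169 = 13
|DA| = √((21)² + (0)²) = √441 = 21
Perimeter = 25 + 15 + 13 + 21 = 74.

74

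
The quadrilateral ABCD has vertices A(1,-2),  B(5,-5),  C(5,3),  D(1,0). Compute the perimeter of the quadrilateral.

20

|AB| = √((4)² + (-3)²) = √25 = 5
|BC| = √((0)² + (8)²) = √64 = 8
|CD| = √((-4)² + (-3)²) = √25 = 5
|DA| = √((0)² + (-2)²) = √4 = 2
Perimeter = 5 + 8 + 5 + 2 = 20.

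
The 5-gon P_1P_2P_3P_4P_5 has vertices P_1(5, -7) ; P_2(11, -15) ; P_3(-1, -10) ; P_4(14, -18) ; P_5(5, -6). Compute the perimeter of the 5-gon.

56

|P_1P_2| = √((6)² + (-8)²) = √100 = 10
|P_2P_3| = √((-12)² + (5)²) = √169 = 13
|P_3P_4| = √((15)² + (-8)²) = √289 = 17
|P_4P_5| = √((-9)² + (12)²) = √225 = 15
|P_5P_1| = √((0)² + (-1)²) = √1 = 1
Perimeter = 10 + 13 + 17 + 15 + 1 = 56.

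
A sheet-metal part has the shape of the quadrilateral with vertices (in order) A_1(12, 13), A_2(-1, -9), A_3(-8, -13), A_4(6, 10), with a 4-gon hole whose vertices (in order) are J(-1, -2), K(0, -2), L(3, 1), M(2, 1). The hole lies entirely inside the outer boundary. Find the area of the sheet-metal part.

96

Outer boundary:
Apply the shoelace formula: 2A = Σ (x_i·y_{i+1} − x_{i+1}·y_i), indices taken mod 4.
Σ = (-95) + (-59) + (-2) + (-42) = -198
Area = |Σ|/2 = 99.
Hole:
Σ = (2) + (6) + (1) + (-3) = 6
Area = |Σ|/2 = 3.
Net area = 99 − 3 = 96.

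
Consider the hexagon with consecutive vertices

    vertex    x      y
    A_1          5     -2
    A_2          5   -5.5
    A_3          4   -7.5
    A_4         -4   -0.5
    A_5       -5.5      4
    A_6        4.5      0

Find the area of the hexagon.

55.375

Σ = (-17.5) + (-15.5) + (-32) + (-18.75) + (-18) + (-9) = -110.75
Area = |Σ|/2 = 55.375.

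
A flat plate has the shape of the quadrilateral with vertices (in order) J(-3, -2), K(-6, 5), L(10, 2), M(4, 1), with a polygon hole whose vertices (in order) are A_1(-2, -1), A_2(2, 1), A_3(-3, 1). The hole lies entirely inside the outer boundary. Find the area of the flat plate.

Outer boundary:
Σ = (-27) + (-62) + (2) + (-5) = -92
Area = |Σ|/2 = 46.
Hole:
Cross-terms: 0, 5, 5  ⇒  Σ = 10
Area = |Σ|/2 = 5.
Net area = 46 − 5 = 41.

41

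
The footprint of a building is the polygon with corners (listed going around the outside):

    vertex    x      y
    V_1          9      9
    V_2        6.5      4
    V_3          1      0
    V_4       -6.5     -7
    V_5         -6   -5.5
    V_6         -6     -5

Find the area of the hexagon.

Apply the surveyor's formula: 2A = Σ (x_i·y_{i+1} − x_{i+1}·y_i), indices taken mod 6.
Σ = (-22.5) + (-4) + (-7) + (-6.25) + (-3) + (-9) = -51.75
Area = |Σ|/2 = 25.875.

25.875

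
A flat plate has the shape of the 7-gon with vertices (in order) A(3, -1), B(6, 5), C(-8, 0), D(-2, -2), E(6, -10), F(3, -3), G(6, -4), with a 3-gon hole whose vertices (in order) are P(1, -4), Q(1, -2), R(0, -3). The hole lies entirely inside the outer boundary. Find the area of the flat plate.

65.5

Outer boundary:
Σ = (21) + (40) + (16) + (32) + (12) + (6) + (6) = 133
Area = |Σ|/2 = 66.5.
Hole:
Apply the shoelace formula: 2A = Σ (x_i·y_{i+1} − x_{i+1}·y_i), indices taken mod 3.
Cross-terms: 2, -3, 3  ⇒  Σ = 2
Area = |Σ|/2 = 1.
Net area = 66.5 − 1 = 65.5.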